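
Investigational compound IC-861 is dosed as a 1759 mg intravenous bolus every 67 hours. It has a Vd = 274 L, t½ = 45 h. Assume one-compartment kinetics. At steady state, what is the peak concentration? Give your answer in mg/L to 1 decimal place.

10.0 mg/L

τ/t½ = 67/45 ≈ 1.4889, so fraction remaining f = (1/2)^(67/45) ≈ 0.3563.
Accumulation ratio R = 1/(1 − f) ≈ 1/0.6437 ≈ 1.5535.
Single-dose peak C₀ = D/Vd = 1759/274 ≈ 6.420 mg/L.
Steady-state peak Cmax,ss = C₀·R ≈ 6.420 × 1.5535 ≈ 9.973 mg/L.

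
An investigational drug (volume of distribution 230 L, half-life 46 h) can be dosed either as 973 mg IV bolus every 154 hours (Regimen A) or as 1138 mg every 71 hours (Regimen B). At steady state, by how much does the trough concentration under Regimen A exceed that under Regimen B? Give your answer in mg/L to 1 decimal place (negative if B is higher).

-2.1 mg/L

Regimen A: f = (1/2)^(154/46) ≈ 0.0982; Cmin,ss = (973/230)·f/(1−f) ≈ 0.461 mg/L.
Regimen B: f = (1/2)^(71/46) ≈ 0.3431; Cmin,ss = (1138/230)·f/(1−f) ≈ 2.584 mg/L.
Difference ≈ 0.461 − 2.584 ≈ -2.123 mg/L.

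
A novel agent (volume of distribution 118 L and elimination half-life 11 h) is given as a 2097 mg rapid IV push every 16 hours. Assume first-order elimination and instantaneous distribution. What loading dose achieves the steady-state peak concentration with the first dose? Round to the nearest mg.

f = (1/2)^(16/11) ≈ 0.364870; accumulation ratio R = 1/(1−f) ≈ 1.57448.
Loading dose to hit Cmax,ss on first dose: D_load = D_maint·R ≈ 2097 × 1.57448 ≈ 3301.68 mg.

3302 mg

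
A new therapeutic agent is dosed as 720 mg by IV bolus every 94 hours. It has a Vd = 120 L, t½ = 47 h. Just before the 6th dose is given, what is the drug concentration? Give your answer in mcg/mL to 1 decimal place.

f = (1/2)^(τ/t½) = (1/2)^(94/47) ≈ 0.2500.
C₀ = D/Vd = 720/120 ≈ 6.000 mcg/mL.
Before the 6th dose, 5 doses have been given. Superposition: Cmin = C₀·(f + f² + … + f^5).
≈ 6.000 × (0.2500 + 0.0625 + 0.0156 + 0.0039 + 0.0010) ≈ 6.000 × 0.3330 ≈ 1.998 mcg/mL.

2.0 mcg/mL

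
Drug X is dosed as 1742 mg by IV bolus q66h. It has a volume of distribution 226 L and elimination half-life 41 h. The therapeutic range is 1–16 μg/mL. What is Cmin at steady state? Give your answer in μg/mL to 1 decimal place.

3.8 μg/mL

τ/t½ = 66/41 ≈ 1.6098, so fraction remaining f = (1/2)^(66/41) ≈ 0.3277.
Single-dose peak C₀ = D/Vd = 1742/226 ≈ 7.708 μg/mL.
Steady-state trough Cmin,ss = C₀·f/(1−f) ≈ 7.708 × 0.3277/0.6723 ≈ 3.757 μg/mL.
Trough 3.8 μg/mL vs MEC 1 μg/mL: adequate.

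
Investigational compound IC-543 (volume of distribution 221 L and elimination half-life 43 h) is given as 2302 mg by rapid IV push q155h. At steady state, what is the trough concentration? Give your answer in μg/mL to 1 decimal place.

k = ln2/t½ = ln2/43 ≈ 0.016120 h⁻¹; fraction remaining f = e^(−kτ) = e^(−0.016120×155) ≈ 0.0822.
Single-dose peak C₀ = D/Vd = 2302/221 ≈ 10.416 μg/mL.
Steady-state trough Cmin,ss = C₀·f/(1−f) ≈ 10.416 × 0.0822/0.9178 ≈ 0.933 μg/mL.

0.9 μg/mL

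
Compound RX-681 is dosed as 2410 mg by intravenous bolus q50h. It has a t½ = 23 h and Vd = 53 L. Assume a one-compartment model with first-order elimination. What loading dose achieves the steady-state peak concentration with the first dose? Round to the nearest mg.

3096 mg

f = (1/2)^(50/23) ≈ 0.221609; accumulation ratio R = 1/(1−f) ≈ 1.28470.
Loading dose to hit Cmax,ss on first dose: D_load = D_maint·R ≈ 2410 × 1.28470 ≈ 3096.13 mg.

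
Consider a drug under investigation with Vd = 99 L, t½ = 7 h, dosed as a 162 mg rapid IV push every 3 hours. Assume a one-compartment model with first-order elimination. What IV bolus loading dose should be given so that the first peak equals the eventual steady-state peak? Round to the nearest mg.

630 mg

f = (1/2)^(3/7) ≈ 0.742997; accumulation ratio R = 1/(1−f) ≈ 3.89101.
Loading dose to hit Cmax,ss on first dose: D_load = D_maint·R ≈ 162 × 3.89101 ≈ 630.34 mg.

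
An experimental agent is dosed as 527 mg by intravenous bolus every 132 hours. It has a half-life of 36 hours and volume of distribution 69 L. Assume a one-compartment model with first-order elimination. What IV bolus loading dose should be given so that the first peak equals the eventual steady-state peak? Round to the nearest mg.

572 mg

f = (1/2)^(132/36) ≈ 0.078745; accumulation ratio R = 1/(1−f) ≈ 1.08548.
Loading dose to hit Cmax,ss on first dose: D_load = D_maint·R ≈ 527 × 1.08548 ≈ 572.05 mg.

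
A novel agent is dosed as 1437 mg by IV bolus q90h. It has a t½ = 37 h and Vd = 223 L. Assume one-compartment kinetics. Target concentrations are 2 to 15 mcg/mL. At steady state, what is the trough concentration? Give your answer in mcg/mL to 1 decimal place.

1.5 mcg/mL

Over one 90-h interval, 90/37 ≈ 2.4324 half-lives elapse, leaving f ≈ 0.1853 of each dose.
At steady state, accumulation factor R = 1/(1 − e^(−kτ)) ≈ 1.2274.
Single-dose peak C₀ = D/Vd = 1437/223 ≈ 6.444 mcg/mL.
Steady-state peak Cmax,ss = C₀·R ≈ 6.444 × 1.2274 ≈ 7.909 mcg/mL.
One interval later, Cmin,ss = Cmax,ss·e^(−kτ) ≈ 7.909 × 0.1853 ≈ 1.466 mcg/mL.
Trough 1.5 mcg/mL vs MEC 2 mcg/mL: subtherapeutic.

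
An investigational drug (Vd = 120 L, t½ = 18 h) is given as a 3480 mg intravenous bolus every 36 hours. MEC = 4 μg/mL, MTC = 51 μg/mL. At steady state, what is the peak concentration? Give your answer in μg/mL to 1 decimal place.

τ = 36 h = 2 half-lives, so f = (1/2)^2 = 0.25.
At steady state, R = 1/(1 − 0.25) = 4/3.
Single-dose peak C₀ = D/Vd = 3480/120 = 29 μg/mL.
Steady-state peak Cmax,ss = C₀·R = 29 × 4/3 ≈ 38.667 μg/mL.
Peak 38.7 μg/mL vs MTC 51 μg/mL: below toxic threshold.

38.7 μg/mL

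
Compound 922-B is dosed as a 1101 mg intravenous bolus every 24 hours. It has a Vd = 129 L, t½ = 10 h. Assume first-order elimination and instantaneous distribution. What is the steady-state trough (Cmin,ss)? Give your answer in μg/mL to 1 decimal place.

2.0 μg/mL

Over one 24-h interval, 24/10 ≈ 2.4 half-lives elapse, leaving f ≈ 0.1895 of each dose.
Single-dose peak C₀ = D/Vd = 1101/129 ≈ 8.535 μg/mL.
Steady-state trough Cmin,ss = C₀·f/(1−f) ≈ 8.535 × 0.1895/0.8105 ≈ 1.996 μg/mL.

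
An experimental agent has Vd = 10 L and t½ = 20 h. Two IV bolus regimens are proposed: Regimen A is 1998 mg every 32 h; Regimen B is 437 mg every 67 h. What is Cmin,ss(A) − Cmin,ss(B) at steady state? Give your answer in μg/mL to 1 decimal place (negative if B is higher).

93.6 μg/mL

Regimen A: f = (1/2)^(32/20) ≈ 0.3299; Cmin,ss = (1998/10)·f/(1−f) ≈ 98.364 μg/mL.
Regimen B: f = (1/2)^(67/20) ≈ 0.0981; Cmin,ss = (437/10)·f/(1−f) ≈ 4.753 μg/mL.
Difference ≈ 98.364 − 4.753 ≈ 93.611 μg/mL.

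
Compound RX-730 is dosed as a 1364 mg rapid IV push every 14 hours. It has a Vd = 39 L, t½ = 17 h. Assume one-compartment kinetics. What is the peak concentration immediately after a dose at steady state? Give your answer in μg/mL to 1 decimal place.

80.4 μg/mL

τ/t½ = 14/17 ≈ 0.82353, so fraction remaining f = (1/2)^(14/17) ≈ 0.5651.
Accumulation ratio R = 1/(1 − f) ≈ 1/0.4349 ≈ 2.2994.
Each bolus raises the concentration by D/Vd = 1364/39 ≈ 34.974 μg/mL.
Steady-state peak Cmax,ss = C₀·R ≈ 34.974 × 2.2994 ≈ 80.419 μg/mL.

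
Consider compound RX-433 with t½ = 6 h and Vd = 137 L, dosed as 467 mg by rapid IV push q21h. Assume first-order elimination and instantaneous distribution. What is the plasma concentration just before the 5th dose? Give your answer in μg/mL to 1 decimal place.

f = (1/2)^(τ/t½) = (1/2)^(21/6) ≈ 0.0884.
C₀ = D/Vd = 467/137 ≈ 3.409 μg/mL.
Before the 5th dose, 4 doses have been given. Superposition: Cmin = C₀·(f + f² + … + f^4).
≈ 3.409 × (0.0884 + 0.0078 + 0.0007 + 0.0001) ≈ 3.409 × 0.0970 ≈ 0.331 μg/mL.

0.3 μg/mL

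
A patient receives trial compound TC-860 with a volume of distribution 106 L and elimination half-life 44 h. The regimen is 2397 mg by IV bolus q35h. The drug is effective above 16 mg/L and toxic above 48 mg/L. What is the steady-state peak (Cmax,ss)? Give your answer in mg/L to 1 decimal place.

53.4 mg/L

τ/t½ = 35/44 ≈ 0.79545, so fraction remaining f = (1/2)^(35/44) ≈ 0.5762.
At steady state, accumulation factor R = 1/(1 − e^(−kτ)) ≈ 2.3596.
Single-dose peak C₀ = D/Vd = 2397/106 ≈ 22.613 mg/L.
Steady-state peak Cmax,ss = C₀·R ≈ 22.613 × 2.3596 ≈ 53.358 mg/L.
Peak 53.4 mg/L vs MTC 48 mg/L: exceeds toxic threshold.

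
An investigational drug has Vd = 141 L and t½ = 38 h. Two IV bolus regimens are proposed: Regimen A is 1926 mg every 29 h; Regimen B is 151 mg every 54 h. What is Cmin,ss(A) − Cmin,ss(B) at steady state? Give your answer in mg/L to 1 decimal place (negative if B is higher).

Regimen A: f = (1/2)^(29/38) ≈ 0.5892; Cmin,ss = (1926/141)·f/(1−f) ≈ 19.592 mg/L.
Regimen B: f = (1/2)^(54/38) ≈ 0.3734; Cmin,ss = (151/141)·f/(1−f) ≈ 0.638 mg/L.
Difference ≈ 19.592 − 0.638 ≈ 18.954 mg/L.

19.0 mg/L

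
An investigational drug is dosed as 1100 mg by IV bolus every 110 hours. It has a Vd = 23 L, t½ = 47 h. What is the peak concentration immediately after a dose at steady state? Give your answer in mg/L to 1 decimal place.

59.6 mg/L

τ/t½ = 110/47 ≈ 2.3404, so fraction remaining f = (1/2)^(110/47) ≈ 0.1975.
At steady state, accumulation factor R = 1/(1 − e^(−kτ)) ≈ 1.2461.
Each bolus raises the concentration by D/Vd = 1100/23 ≈ 47.826 mg/L.
Steady-state peak Cmax,ss = C₀·R ≈ 47.826 × 1.2461 ≈ 59.596 mg/L.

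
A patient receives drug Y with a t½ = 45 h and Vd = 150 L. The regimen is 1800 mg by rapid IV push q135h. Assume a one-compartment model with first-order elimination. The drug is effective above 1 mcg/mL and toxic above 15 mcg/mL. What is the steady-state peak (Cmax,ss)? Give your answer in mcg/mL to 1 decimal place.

The dosing interval is 3 half-lives, so f = 2^(−3) = 0.125.
Accumulation ratio R = 1/(1 − f) = 1/0.875 = 8/7.
Single-dose peak C₀ = D/Vd = 1800/150 = 12 mcg/mL.
Steady-state peak Cmax,ss = C₀·R = 12 × 8/7 ≈ 13.714 mcg/mL.
Peak 13.7 mcg/mL vs MTC 15 mcg/mL: below toxic threshold.

13.7 mcg/mL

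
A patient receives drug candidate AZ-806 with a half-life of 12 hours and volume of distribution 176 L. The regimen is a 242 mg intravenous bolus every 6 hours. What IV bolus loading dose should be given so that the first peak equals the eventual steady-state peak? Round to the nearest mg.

826 mg

f = (1/2)^(6/12) ≈ 0.707107; accumulation ratio R = 1/(1−f) ≈ 3.41422.
Loading dose to hit Cmax,ss on first dose: D_load = D_maint·R ≈ 242 × 3.41422 ≈ 826.24 mg.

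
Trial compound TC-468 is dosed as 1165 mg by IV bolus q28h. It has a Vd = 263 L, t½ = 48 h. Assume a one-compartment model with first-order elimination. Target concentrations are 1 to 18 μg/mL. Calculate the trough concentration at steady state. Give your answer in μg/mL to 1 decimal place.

8.9 μg/mL

τ/t½ = 28/48 ≈ 0.58333, so fraction remaining f = (1/2)^(28/48) ≈ 0.6674.
Accumulation ratio R = 1/(1 − f) ≈ 1/0.3326 ≈ 3.0066.
Single-dose peak C₀ = D/Vd = 1165/263 ≈ 4.430 μg/mL.
Steady-state peak Cmax,ss = C₀·R ≈ 4.430 × 3.0066 ≈ 13.319 μg/mL.
One interval later, Cmin,ss = Cmax,ss·e^(−kτ) ≈ 13.319 × 0.6674 ≈ 8.889 μg/mL.
Trough 8.9 μg/mL vs MEC 1 μg/mL: adequate.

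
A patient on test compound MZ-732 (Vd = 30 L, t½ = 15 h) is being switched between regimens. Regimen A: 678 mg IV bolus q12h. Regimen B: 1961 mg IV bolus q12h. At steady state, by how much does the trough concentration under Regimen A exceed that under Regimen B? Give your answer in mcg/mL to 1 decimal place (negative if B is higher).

-57.7 mcg/mL

Regimen A: f = (1/2)^(12/15) ≈ 0.5743; Cmin,ss = (678/30)·f/(1−f) ≈ 30.489 mcg/mL.
Regimen B: f = (1/2)^(12/15) ≈ 0.5743; Cmin,ss = (1961/30)·f/(1−f) ≈ 88.184 mcg/mL.
Difference ≈ 30.489 − 88.184 ≈ -57.695 mcg/mL.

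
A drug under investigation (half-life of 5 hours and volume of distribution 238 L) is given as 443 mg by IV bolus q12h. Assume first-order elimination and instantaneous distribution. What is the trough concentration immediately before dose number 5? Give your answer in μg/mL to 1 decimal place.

0.4 μg/mL

f = (1/2)^(τ/t½) = (1/2)^(12/5) ≈ 0.1895.
C₀ = D/Vd = 443/238 ≈ 1.861 μg/mL.
Before the 5th dose, 4 doses have been given. Superposition: Cmin = C₀·(f + f² + … + f^4).
≈ 1.861 × (0.1895 + 0.0359 + 0.0068 + 0.0013) ≈ 1.861 × 0.2335 ≈ 0.435 μg/mL.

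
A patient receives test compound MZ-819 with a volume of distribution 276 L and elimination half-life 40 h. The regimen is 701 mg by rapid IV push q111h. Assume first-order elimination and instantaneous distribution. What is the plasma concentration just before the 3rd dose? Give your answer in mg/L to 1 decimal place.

0.4 mg/L

f = (1/2)^(τ/t½) = (1/2)^(111/40) ≈ 0.1461.
C₀ = D/Vd = 701/276 ≈ 2.540 mg/L.
Before the 3rd dose, 2 doses have been given. Superposition: Cmin = C₀·(f + f²).
≈ 2.540 × (0.1461 + 0.0213) ≈ 2.540 × 0.1674 ≈ 0.425 mg/L.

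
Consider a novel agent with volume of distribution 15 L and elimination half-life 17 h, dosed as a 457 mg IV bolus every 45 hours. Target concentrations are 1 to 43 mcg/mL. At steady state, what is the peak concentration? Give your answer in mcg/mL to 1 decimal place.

36.3 mcg/mL

k = ln2/t½ = ln2/17 ≈ 0.040773 h⁻¹; fraction remaining f = e^(−kτ) = e^(−0.040773×45) ≈ 0.1596.
At steady state, accumulation factor R = 1/(1 − e^(−kτ)) ≈ 1.1899.
Each bolus raises the concentration by D/Vd = 457/15 ≈ 30.467 mcg/mL.
Steady-state peak Cmax,ss = C₀·R ≈ 30.467 × 1.1899 ≈ 36.253 mcg/mL.
Peak 36.3 mcg/mL vs MTC 43 mcg/mL: below toxic threshold.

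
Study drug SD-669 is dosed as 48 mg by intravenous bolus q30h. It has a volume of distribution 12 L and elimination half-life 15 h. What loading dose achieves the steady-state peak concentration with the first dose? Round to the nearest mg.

f = (1/2)^(30/15) ≈ 0.250000; accumulation ratio R = 1/(1−f) ≈ 1.33333.
Loading dose to hit Cmax,ss on first dose: D_load = D_maint·R ≈ 48 × 1.33333 ≈ 64.00 mg.

64 mg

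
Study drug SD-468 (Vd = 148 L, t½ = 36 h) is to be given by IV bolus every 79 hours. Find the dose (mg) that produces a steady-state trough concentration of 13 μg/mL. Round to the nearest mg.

6882 mg

τ/t½ = 79/36 ≈ 2.1944, so f = (1/2)^(79/36) ≈ 0.218477.
Cmin,ss = (D/Vd)·f/(1−f), so D = Cmin,ss·Vd·(1−f)/f.
D = 13 × 148 × (1−f)/f ≈ 13 × 148 × 3.57714 ≈ 6882.42 mg.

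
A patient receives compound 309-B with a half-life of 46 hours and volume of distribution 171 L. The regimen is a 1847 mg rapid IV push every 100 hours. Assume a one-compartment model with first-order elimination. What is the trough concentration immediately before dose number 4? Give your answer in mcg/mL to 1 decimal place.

3.0 mcg/mL

f = (1/2)^(τ/t½) = (1/2)^(100/46) ≈ 0.2216.
C₀ = D/Vd = 1847/171 ≈ 10.801 mcg/mL.
Before the 4th dose, 3 doses have been given. Superposition: Cmin = C₀·(f + f² + … + f^3).
≈ 10.801 × (0.2216 + 0.0491 + 0.0109) ≈ 10.801 × 0.2816 ≈ 3.042 mcg/mL.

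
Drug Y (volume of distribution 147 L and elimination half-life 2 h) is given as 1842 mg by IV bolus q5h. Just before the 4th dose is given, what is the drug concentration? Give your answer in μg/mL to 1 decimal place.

2.7 μg/mL

f = (1/2)^(τ/t½) = (1/2)^(5/2) ≈ 0.1768.
C₀ = D/Vd = 1842/147 ≈ 12.531 μg/mL.
Before the 4th dose, 3 doses have been given. Superposition: Cmin = C₀·(f + f² + … + f^3).
≈ 12.531 × (0.1768 + 0.0313 + 0.0055) ≈ 12.531 × 0.2136 ≈ 2.677 μg/mL.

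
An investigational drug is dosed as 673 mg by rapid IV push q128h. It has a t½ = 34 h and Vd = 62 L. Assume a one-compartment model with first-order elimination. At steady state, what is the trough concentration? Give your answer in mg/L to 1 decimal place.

0.9 mg/L

k = ln2/t½ = ln2/34 ≈ 0.020387 h⁻¹; fraction remaining f = e^(−kτ) = e^(−0.020387×128) ≈ 0.0736.
At steady state, accumulation factor R = 1/(1 − e^(−kτ)) ≈ 1.0794.
Each bolus raises the concentration by D/Vd = 673/62 ≈ 10.855 mg/L.
Cmax,ss = C₀/(1 − f) ≈ 10.855/0.9264 ≈ 11.717 mg/L.
Steady-state trough Cmin,ss = Cmax,ss·f ≈ 11.717 × 0.0736 ≈ 0.862 mg/L.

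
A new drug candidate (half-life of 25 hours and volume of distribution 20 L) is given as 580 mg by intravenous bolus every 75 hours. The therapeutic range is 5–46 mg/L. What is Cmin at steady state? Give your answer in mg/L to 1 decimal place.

The dosing interval is 3 half-lives, so f = 2^(−3) = 0.125.
Accumulation ratio R = 1/(1 − f) = 1/0.875 = 8/7.
Single-dose peak C₀ = D/Vd = 580/20 = 29 mg/L.
Steady-state peak Cmax,ss = C₀·R = 29 × 8/7 ≈ 33.143 mg/L.
Steady-state trough Cmin,ss = Cmax,ss·f ≈ 33.143 × 0.125 ≈ 4.143 mg/L.
Trough 4.1 mg/L vs MEC 5 mg/L: subtherapeutic.

4.1 mg/L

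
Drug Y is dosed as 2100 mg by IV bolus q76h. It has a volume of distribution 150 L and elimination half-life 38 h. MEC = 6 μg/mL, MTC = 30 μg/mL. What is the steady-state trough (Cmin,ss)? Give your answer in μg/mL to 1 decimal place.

4.7 μg/mL

The dosing interval is 2 half-lives, so f = 2^(−2) = 0.25.
At steady state, R = 1/(1 − 0.25) = 4/3.
Single-dose peak C₀ = D/Vd = 2100/150 = 14 μg/mL.
Steady-state peak Cmax,ss = C₀·R = 14 × 4/3 ≈ 18.667 μg/mL.
Steady-state trough Cmin,ss = Cmax,ss·f ≈ 18.667 × 0.25 ≈ 4.667 μg/mL.
Trough 4.7 μg/mL vs MEC 6 μg/mL: subtherapeutic.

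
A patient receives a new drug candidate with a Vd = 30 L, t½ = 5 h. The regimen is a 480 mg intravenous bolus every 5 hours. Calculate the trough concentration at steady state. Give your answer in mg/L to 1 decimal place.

τ = 5 h = 1 half-life, so f = (1/2)^1 = 0.5.
At steady state, R = 1/(1 − 0.5) = 2/1.
Single-dose peak C₀ = D/Vd = 480/30 = 16 mg/L.
Steady-state peak Cmax,ss = C₀·R = 16 × 2/1 ≈ 32.000 mg/L.
Steady-state trough Cmin,ss = Cmax,ss·f ≈ 32.000 × 0.5 ≈ 16.000 mg/L.

16.0 mg/L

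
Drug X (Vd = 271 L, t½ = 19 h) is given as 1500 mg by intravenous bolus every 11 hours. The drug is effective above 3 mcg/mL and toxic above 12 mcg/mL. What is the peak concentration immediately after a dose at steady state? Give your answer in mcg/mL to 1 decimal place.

k = ln2/t½ = ln2/19 ≈ 0.036481 h⁻¹; fraction remaining f = e^(−kτ) = e^(−0.036481×11) ≈ 0.6695.
At steady state, accumulation factor R = 1/(1 − e^(−kτ)) ≈ 3.0257.
Each bolus raises the concentration by D/Vd = 1500/271 ≈ 5.535 mcg/mL.
Steady-state peak Cmax,ss = C₀·R ≈ 5.535 × 3.0257 ≈ 16.747 mcg/mL.
Peak 16.7 mcg/mL vs MTC 12 mcg/mL: exceeds toxic threshold.

16.7 mcg/mL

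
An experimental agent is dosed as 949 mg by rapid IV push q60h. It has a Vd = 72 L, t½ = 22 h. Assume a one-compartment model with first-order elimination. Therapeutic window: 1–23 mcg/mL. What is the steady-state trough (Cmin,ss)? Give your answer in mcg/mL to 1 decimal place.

2.3 mcg/mL

τ/t½ = 60/22 ≈ 2.7273, so fraction remaining f = (1/2)^(60/22) ≈ 0.1510.
At steady state, accumulation factor R = 1/(1 − e^(−kτ)) ≈ 1.1779.
Single-dose peak C₀ = D/Vd = 949/72 ≈ 13.181 mcg/mL.
Cmax,ss = C₀/(1 − f) ≈ 13.181/0.8490 ≈ 15.525 mcg/mL.
One interval later, Cmin,ss = Cmax,ss·e^(−kτ) ≈ 15.525 × 0.1510 ≈ 2.344 mcg/mL.
Trough 2.3 mcg/mL vs MEC 1 mcg/mL: adequate.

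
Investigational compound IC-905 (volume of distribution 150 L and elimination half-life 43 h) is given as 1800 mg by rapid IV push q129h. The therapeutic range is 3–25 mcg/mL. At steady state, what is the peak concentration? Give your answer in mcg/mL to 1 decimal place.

τ = 129 h = 3 half-lives, so f = (1/2)^3 = 0.125.
Accumulation ratio R = 1/(1 − f) = 1/0.875 = 8/7.
Single-dose peak C₀ = D/Vd = 1800/150 = 12 mcg/mL.
Steady-state peak Cmax,ss = C₀·R = 12 × 8/7 ≈ 13.714 mcg/mL.
Peak 13.7 mcg/mL vs MTC 25 mcg/mL: below toxic threshold.

13.7 mcg/mL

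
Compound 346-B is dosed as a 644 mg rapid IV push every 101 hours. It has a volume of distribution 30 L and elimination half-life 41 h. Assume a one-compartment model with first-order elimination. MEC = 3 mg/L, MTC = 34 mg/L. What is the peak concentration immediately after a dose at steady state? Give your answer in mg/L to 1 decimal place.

26.2 mg/L

τ/t½ = 101/41 ≈ 2.4634, so fraction remaining f = (1/2)^(101/41) ≈ 0.1813.
Accumulation ratio R = 1/(1 − f) ≈ 1/0.8187 ≈ 1.2214.
Single-dose peak C₀ = D/Vd = 644/30 ≈ 21.467 mg/L.
Steady-state peak Cmax,ss = C₀·R ≈ 21.467 × 1.2214 ≈ 26.220 mg/L.
Peak 26.2 mg/L vs MTC 34 mg/L: below toxic threshold.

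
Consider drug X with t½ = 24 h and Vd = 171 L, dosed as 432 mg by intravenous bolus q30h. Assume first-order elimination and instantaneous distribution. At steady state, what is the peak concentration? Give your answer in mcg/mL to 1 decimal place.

Over one 30-h interval, 30/24 ≈ 1.25 half-lives elapse, leaving f ≈ 0.4204 of each dose.
Accumulation ratio R = 1/(1 − f) ≈ 1/0.5796 ≈ 1.7253.
Single-dose peak C₀ = D/Vd = 432/171 ≈ 2.526 mcg/mL.
Steady-state peak Cmax,ss = C₀·R ≈ 2.526 × 1.7253 ≈ 4.358 mcg/mL.

4.4 mcg/mL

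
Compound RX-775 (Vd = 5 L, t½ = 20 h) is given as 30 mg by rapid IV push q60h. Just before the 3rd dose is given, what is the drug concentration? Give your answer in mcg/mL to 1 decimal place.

0.8 mcg/mL

f = (1/2)^(τ/t½) = (1/2)^(60/20) ≈ 0.1250.
C₀ = D/Vd = 30/5 ≈ 6.000 mcg/mL.
Before the 3rd dose, 2 doses have been given. Superposition: Cmin = C₀·(f + f²).
≈ 6.000 × (0.1250 + 0.0156) ≈ 6.000 × 0.1406 ≈ 0.844 mcg/mL.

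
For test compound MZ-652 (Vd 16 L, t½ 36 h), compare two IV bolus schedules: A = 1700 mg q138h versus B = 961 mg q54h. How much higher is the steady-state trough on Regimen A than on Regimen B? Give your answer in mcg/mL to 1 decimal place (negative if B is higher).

-24.8 mcg/mL

Regimen A: f = (1/2)^(138/36) ≈ 0.0702; Cmin,ss = (1700/16)·f/(1−f) ≈ 8.022 mcg/mL.
Regimen B: f = (1/2)^(54/36) ≈ 0.3536; Cmin,ss = (961/16)·f/(1−f) ≈ 32.856 mcg/mL.
Difference ≈ 8.022 − 32.856 ≈ -24.834 mcg/mL.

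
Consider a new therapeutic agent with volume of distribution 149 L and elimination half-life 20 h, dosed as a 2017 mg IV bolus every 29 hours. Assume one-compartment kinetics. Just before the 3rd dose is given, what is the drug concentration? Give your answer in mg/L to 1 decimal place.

6.8 mg/L

f = (1/2)^(τ/t½) = (1/2)^(29/20) ≈ 0.3660.
C₀ = D/Vd = 2017/149 ≈ 13.537 mg/L.
Before the 3rd dose, 2 doses have been given. Superposition: Cmin = C₀·(f + f²).
≈ 13.537 × (0.3660 + 0.1340) ≈ 13.537 × 0.5000 ≈ 6.769 mg/L.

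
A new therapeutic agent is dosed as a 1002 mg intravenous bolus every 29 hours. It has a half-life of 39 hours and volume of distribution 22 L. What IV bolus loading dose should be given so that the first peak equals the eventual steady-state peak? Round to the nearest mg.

f = (1/2)^(29/39) ≈ 0.597251; accumulation ratio R = 1/(1−f) ≈ 2.48294.
Loading dose to hit Cmax,ss on first dose: D_load = D_maint·R ≈ 1002 × 2.48294 ≈ 2487.91 mg.

2488 mg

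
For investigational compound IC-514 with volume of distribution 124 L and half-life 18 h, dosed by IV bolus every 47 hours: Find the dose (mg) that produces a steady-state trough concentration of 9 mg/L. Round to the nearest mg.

τ/t½ = 47/18 ≈ 2.6111, so f = (1/2)^(47/18) ≈ 0.163673.
Cmin,ss = (D/Vd)·f/(1−f), so D = Cmin,ss·Vd·(1−f)/f.
D = 9 × 124 × (1−f)/f ≈ 9 × 124 × 5.10974 ≈ 5702.47 mg.

5702 mg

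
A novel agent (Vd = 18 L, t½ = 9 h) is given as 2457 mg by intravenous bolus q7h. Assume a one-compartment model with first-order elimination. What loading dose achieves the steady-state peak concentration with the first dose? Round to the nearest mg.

5896 mg

f = (1/2)^(7/9) ≈ 0.583265; accumulation ratio R = 1/(1−f) ≈ 2.39961.
Loading dose to hit Cmax,ss on first dose: D_load = D_maint·R ≈ 2457 × 2.39961 ≈ 5895.84 mg.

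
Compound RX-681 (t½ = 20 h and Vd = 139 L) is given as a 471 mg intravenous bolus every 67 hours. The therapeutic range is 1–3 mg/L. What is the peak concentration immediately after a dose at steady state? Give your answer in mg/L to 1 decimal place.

3.8 mg/L

k = ln2/t½ = ln2/20 ≈ 0.034657 h⁻¹; fraction remaining f = e^(−kτ) = e^(−0.034657×67) ≈ 0.0981.
At steady state, accumulation factor R = 1/(1 − e^(−kτ)) ≈ 1.1088.
Each bolus raises the concentration by D/Vd = 471/139 ≈ 3.388 mg/L.
Steady-state peak Cmax,ss = C₀·R ≈ 3.388 × 1.1088 ≈ 3.757 mg/L.
Peak 3.8 mg/L vs MTC 3 mg/L: exceeds toxic threshold.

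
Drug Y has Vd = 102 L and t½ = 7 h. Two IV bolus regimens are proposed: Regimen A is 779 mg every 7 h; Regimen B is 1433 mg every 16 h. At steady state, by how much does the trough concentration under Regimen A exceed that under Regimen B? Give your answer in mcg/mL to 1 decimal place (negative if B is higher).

Regimen A: f = (1/2)^(7/7) ≈ 0.5000; Cmin,ss = (779/102)·f/(1−f) ≈ 7.637 mcg/mL.
Regimen B: f = (1/2)^(16/7) ≈ 0.2051; Cmin,ss = (1433/102)·f/(1−f) ≈ 3.625 mcg/mL.
Difference ≈ 7.637 − 3.625 ≈ 4.012 mcg/mL.

4.0 mcg/mL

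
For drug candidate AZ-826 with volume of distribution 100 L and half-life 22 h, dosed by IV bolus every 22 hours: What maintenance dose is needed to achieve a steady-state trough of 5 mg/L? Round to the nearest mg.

500 mg

τ/t½ = 22/22 ≈ 1, so f = (1/2)^(22/22) ≈ 0.500000.
Cmin,ss = (D/Vd)·f/(1−f), so D = Cmin,ss·Vd·(1−f)/f.
D = 5 × 100 × (1−f)/f ≈ 5 × 100 × 1.00000 ≈ 500.00 mg.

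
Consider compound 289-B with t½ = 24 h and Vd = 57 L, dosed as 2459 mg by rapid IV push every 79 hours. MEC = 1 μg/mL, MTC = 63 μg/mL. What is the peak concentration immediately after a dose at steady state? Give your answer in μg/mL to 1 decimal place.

Over one 79-h interval, 79/24 ≈ 3.2917 half-lives elapse, leaving f ≈ 0.1021 of each dose.
At steady state, accumulation factor R = 1/(1 − e^(−kτ)) ≈ 1.1137.
Each bolus raises the concentration by D/Vd = 2459/57 ≈ 43.140 μg/mL.
Steady-state peak Cmax,ss = C₀·R ≈ 43.140 × 1.1137 ≈ 48.045 μg/mL.
Peak 48.0 μg/mL vs MTC 63 μg/mL: below toxic threshold.

48.0 μg/mL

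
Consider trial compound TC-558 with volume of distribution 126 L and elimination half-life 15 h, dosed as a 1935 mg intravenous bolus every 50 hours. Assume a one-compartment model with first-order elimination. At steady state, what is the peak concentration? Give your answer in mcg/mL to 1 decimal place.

17.0 mcg/mL

Over one 50-h interval, 50/15 ≈ 3.3333 half-lives elapse, leaving f ≈ 0.0992 of each dose.
At steady state, accumulation factor R = 1/(1 − e^(−kτ)) ≈ 1.1101.
Single-dose peak C₀ = D/Vd = 1935/126 ≈ 15.357 mcg/mL.
Cmax,ss = C₀/(1 − f) ≈ 15.357/0.9008 ≈ 17.048 mcg/mL.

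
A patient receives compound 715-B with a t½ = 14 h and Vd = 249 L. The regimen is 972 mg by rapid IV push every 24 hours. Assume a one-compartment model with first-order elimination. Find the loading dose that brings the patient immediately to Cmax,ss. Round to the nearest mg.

1398 mg

f = (1/2)^(24/14) ≈ 0.304753; accumulation ratio R = 1/(1−f) ≈ 1.43834.
Loading dose to hit Cmax,ss on first dose: D_load = D_maint·R ≈ 972 × 1.43834 ≈ 1398.07 mg.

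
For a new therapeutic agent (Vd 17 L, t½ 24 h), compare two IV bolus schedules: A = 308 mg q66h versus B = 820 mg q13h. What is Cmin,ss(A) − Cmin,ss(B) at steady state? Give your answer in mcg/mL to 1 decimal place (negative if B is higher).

-102.7 mcg/mL

Regimen A: f = (1/2)^(66/24) ≈ 0.1487; Cmin,ss = (308/17)·f/(1−f) ≈ 3.165 mcg/mL.
Regimen B: f = (1/2)^(13/24) ≈ 0.6870; Cmin,ss = (820/17)·f/(1−f) ≈ 105.871 mcg/mL.
Difference ≈ 3.165 − 105.871 ≈ -102.706 mcg/mL.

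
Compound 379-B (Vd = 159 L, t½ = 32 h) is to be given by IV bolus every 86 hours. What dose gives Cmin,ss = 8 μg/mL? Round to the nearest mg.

τ/t½ = 86/32 ≈ 2.6875, so f = (1/2)^(86/32) ≈ 0.155232.
Cmin,ss = (D/Vd)·f/(1−f), so D = Cmin,ss·Vd·(1−f)/f.
D = 8 × 159 × (1−f)/f ≈ 8 × 159 × 5.44197 ≈ 6922.19 mg.

6922 mg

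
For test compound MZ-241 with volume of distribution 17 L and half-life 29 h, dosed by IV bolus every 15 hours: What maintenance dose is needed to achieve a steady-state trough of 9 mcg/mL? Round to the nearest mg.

66 mg

τ/t½ = 15/29 ≈ 0.51724, so f = (1/2)^(15/29) ≈ 0.698707.
Cmin,ss = (D/Vd)·f/(1−f), so D = Cmin,ss·Vd·(1−f)/f.
D = 9 × 17 × (1−f)/f ≈ 9 × 17 × 0.43122 ≈ 65.98 mg.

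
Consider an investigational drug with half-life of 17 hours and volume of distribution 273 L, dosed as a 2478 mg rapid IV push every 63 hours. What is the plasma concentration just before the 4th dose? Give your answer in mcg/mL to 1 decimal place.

0.8 mcg/mL

f = (1/2)^(τ/t½) = (1/2)^(63/17) ≈ 0.0766.
C₀ = D/Vd = 2478/273 ≈ 9.077 mcg/mL.
Before the 4th dose, 3 doses have been given. Superposition: Cmin = C₀·(f + f² + … + f^3).
≈ 9.077 × (0.0766 + 0.0059 + 0.0004) ≈ 9.077 × 0.0829 ≈ 0.752 mcg/mL.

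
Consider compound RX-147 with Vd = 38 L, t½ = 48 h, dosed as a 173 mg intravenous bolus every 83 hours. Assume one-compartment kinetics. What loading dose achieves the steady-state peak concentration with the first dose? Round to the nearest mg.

248 mg

f = (1/2)^(83/48) ≈ 0.301626; accumulation ratio R = 1/(1−f) ≈ 1.43190.
Loading dose to hit Cmax,ss on first dose: D_load = D_maint·R ≈ 173 × 1.43190 ≈ 247.72 mg.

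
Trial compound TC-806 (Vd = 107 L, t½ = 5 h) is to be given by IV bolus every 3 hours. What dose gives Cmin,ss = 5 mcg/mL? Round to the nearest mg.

τ/t½ = 3/5 ≈ 0.6, so f = (1/2)^(3/5) ≈ 0.659754.
Cmin,ss = (D/Vd)·f/(1−f), so D = Cmin,ss·Vd·(1−f)/f.
D = 5 × 107 × (1−f)/f ≈ 5 × 107 × 0.51572 ≈ 275.91 mg.

276 mg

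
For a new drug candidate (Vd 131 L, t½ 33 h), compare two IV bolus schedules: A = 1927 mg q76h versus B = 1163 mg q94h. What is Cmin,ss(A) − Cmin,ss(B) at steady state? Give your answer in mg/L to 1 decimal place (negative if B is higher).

Regimen A: f = (1/2)^(76/33) ≈ 0.2026; Cmin,ss = (1927/131)·f/(1−f) ≈ 3.737 mg/L.
Regimen B: f = (1/2)^(94/33) ≈ 0.1388; Cmin,ss = (1163/131)·f/(1−f) ≈ 1.431 mg/L.
Difference ≈ 3.737 − 1.431 ≈ 2.306 mg/L.

2.3 mg/L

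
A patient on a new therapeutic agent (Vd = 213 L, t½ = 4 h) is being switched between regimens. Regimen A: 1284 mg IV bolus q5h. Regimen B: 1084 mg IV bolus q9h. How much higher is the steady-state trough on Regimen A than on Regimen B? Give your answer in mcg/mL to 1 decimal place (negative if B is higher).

3.0 mcg/mL

Regimen A: f = (1/2)^(5/4) ≈ 0.4204; Cmin,ss = (1284/213)·f/(1−f) ≈ 4.372 mcg/mL.
Regimen B: f = (1/2)^(9/4) ≈ 0.2102; Cmin,ss = (1084/213)·f/(1−f) ≈ 1.354 mcg/mL.
Difference ≈ 4.372 − 1.354 ≈ 3.018 mcg/mL.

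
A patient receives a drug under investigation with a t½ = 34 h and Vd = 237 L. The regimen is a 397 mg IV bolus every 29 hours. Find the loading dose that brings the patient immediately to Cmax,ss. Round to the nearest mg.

889 mg

f = (1/2)^(29/34) ≈ 0.553655; accumulation ratio R = 1/(1−f) ≈ 2.24042.
Loading dose to hit Cmax,ss on first dose: D_load = D_maint·R ≈ 397 × 2.24042 ≈ 889.45 mg.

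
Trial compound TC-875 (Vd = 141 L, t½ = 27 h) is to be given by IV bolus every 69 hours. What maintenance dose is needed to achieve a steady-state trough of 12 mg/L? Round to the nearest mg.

τ/t½ = 69/27 ≈ 2.5556, so f = (1/2)^(69/27) ≈ 0.170099.
Cmin,ss = (D/Vd)·f/(1−f), so D = Cmin,ss·Vd·(1−f)/f.
D = 12 × 141 × (1−f)/f ≈ 12 × 141 × 4.87893 ≈ 8255.15 mg.

8255 mg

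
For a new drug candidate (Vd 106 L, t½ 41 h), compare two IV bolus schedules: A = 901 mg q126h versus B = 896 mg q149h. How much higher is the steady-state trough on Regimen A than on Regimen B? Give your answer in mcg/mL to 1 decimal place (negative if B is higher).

Regimen A: f = (1/2)^(126/41) ≈ 0.1188; Cmin,ss = (901/106)·f/(1−f) ≈ 1.146 mcg/mL.
Regimen B: f = (1/2)^(149/41) ≈ 0.0805; Cmin,ss = (896/106)·f/(1−f) ≈ 0.740 mcg/mL.
Difference ≈ 1.146 − 0.740 ≈ 0.406 mcg/mL.

0.4 mcg/mL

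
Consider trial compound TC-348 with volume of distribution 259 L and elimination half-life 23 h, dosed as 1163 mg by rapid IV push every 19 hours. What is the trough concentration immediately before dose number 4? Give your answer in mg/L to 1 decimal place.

f = (1/2)^(τ/t½) = (1/2)^(19/23) ≈ 0.5641.
C₀ = D/Vd = 1163/259 ≈ 4.490 mg/L.
Before the 4th dose, 3 doses have been given. Superposition: Cmin = C₀·(f + f² + … + f^3).
≈ 4.490 × (0.5641 + 0.3182 + 0.1795) ≈ 4.490 × 1.0618 ≈ 4.767 mg/L.

4.8 mg/L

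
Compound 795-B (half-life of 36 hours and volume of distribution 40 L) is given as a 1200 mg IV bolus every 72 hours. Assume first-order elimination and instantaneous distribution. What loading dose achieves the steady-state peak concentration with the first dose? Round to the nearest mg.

f = (1/2)^(72/36) ≈ 0.250000; accumulation ratio R = 1/(1−f) ≈ 1.33333.
Loading dose to hit Cmax,ss on first dose: D_load = D_maint·R ≈ 1200 × 1.33333 ≈ 1600.00 mg.

1600 mg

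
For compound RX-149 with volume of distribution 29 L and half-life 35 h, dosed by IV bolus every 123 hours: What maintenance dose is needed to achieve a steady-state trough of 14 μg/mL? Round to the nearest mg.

4233 mg

τ/t½ = 123/35 ≈ 3.5143, so f = (1/2)^(123/35) ≈ 0.087517.
Cmin,ss = (D/Vd)·f/(1−f), so D = Cmin,ss·Vd·(1−f)/f.
D = 14 × 29 × (1−f)/f ≈ 14 × 29 × 10.42635 ≈ 4233.10 mg.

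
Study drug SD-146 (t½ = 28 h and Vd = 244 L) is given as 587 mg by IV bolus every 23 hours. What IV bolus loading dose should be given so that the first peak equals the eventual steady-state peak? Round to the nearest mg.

f = (1/2)^(23/28) ≈ 0.565881; accumulation ratio R = 1/(1−f) ≈ 2.30352.
Loading dose to hit Cmax,ss on first dose: D_load = D_maint·R ≈ 587 × 2.30352 ≈ 1352.17 mg.

1352 mg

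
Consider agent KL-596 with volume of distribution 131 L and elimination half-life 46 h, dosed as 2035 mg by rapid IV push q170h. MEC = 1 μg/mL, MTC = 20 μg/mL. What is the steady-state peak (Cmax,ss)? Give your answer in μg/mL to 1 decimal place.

k = ln2/t½ = ln2/46 ≈ 0.015068 h⁻¹; fraction remaining f = e^(−kτ) = e^(−0.015068×170) ≈ 0.0772.
At steady state, accumulation factor R = 1/(1 − e^(−kτ)) ≈ 1.0837.
Each bolus raises the concentration by D/Vd = 2035/131 ≈ 15.534 μg/mL.
Steady-state peak Cmax,ss = C₀·R ≈ 15.534 × 1.0837 ≈ 16.834 μg/mL.
Peak 16.8 μg/mL vs MTC 20 μg/mL: below toxic threshold.

16.8 μg/mL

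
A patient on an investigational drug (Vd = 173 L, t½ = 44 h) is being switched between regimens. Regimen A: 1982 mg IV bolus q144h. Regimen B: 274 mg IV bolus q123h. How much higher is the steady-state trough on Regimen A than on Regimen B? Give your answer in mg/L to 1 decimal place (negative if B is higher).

1.1 mg/L

Regimen A: f = (1/2)^(144/44) ≈ 0.1035; Cmin,ss = (1982/173)·f/(1−f) ≈ 1.323 mg/L.
Regimen B: f = (1/2)^(123/44) ≈ 0.1440; Cmin,ss = (274/173)·f/(1−f) ≈ 0.266 mg/L.
Difference ≈ 1.323 − 0.266 ≈ 1.057 mg/L.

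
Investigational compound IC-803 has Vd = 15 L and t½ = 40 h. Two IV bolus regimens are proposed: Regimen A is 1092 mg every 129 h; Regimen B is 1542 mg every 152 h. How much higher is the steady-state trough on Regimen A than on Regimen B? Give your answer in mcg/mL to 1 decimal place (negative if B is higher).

0.8 mcg/mL

Regimen A: f = (1/2)^(129/40) ≈ 0.1069; Cmin,ss = (1092/15)·f/(1−f) ≈ 8.714 mcg/mL.
Regimen B: f = (1/2)^(152/40) ≈ 0.0718; Cmin,ss = (1542/15)·f/(1−f) ≈ 7.952 mcg/mL.
Difference ≈ 8.714 − 7.952 ≈ 0.762 mcg/mL.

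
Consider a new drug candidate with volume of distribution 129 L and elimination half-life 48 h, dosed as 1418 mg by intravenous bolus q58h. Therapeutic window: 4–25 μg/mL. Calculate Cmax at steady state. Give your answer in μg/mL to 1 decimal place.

Over one 58-h interval, 58/48 ≈ 1.2083 half-lives elapse, leaving f ≈ 0.4328 of each dose.
At steady state, accumulation factor R = 1/(1 − e^(−kτ)) ≈ 1.7630.
Each bolus raises the concentration by D/Vd = 1418/129 ≈ 10.992 μg/mL.
Steady-state peak Cmax,ss = C₀·R ≈ 10.992 × 1.7630 ≈ 19.379 μg/mL.
Peak 19.4 μg/mL vs MTC 25 μg/mL: below toxic threshold.

19.4 μg/mL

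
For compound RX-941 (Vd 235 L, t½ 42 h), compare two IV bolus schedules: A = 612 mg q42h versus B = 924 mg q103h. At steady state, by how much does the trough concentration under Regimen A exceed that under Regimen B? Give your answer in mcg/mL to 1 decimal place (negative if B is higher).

1.7 mcg/mL

Regimen A: f = (1/2)^(42/42) ≈ 0.5000; Cmin,ss = (612/235)·f/(1−f) ≈ 2.604 mcg/mL.
Regimen B: f = (1/2)^(103/42) ≈ 0.1827; Cmin,ss = (924/235)·f/(1−f) ≈ 0.879 mcg/mL.
Difference ≈ 2.604 − 0.879 ≈ 1.725 mcg/mL.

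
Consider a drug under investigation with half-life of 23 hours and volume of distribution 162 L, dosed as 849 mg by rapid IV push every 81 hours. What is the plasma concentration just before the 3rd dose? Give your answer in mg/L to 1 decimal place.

f = (1/2)^(τ/t½) = (1/2)^(81/23) ≈ 0.0871.
C₀ = D/Vd = 849/162 ≈ 5.241 mg/L.
Before the 3rd dose, 2 doses have been given. Superposition: Cmin = C₀·(f + f²).
≈ 5.241 × (0.0871 + 0.0076) ≈ 5.241 × 0.0947 ≈ 0.496 mg/L.

0.5 mg/L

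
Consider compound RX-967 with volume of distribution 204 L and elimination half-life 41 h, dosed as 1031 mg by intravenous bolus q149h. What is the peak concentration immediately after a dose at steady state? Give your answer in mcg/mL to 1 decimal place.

τ/t½ = 149/41 ≈ 3.6341, so fraction remaining f = (1/2)^(149/41) ≈ 0.0805.
At steady state, accumulation factor R = 1/(1 − e^(−kτ)) ≈ 1.0875.
Single-dose peak C₀ = D/Vd = 1031/204 ≈ 5.054 mcg/mL.
Cmax,ss = C₀/(1 − f) ≈ 5.054/0.9195 ≈ 5.496 mcg/mL.

5.5 mcg/mL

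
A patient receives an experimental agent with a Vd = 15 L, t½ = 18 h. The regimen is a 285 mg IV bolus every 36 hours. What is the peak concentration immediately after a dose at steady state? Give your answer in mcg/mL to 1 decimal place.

The dosing interval is 2 half-lives, so f = 2^(−2) = 0.25.
Accumulation ratio R = 1/(1 − f) = 1/0.75 = 4/3.
Single-dose peak C₀ = D/Vd = 285/15 = 19 mcg/mL.
Steady-state peak Cmax,ss = C₀·R = 19 × 4/3 ≈ 25.333 mcg/mL.

25.3 mcg/mL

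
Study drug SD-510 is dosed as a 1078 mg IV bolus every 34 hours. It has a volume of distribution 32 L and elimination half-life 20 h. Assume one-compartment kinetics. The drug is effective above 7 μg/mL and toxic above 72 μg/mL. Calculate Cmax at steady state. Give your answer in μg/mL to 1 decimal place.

48.7 μg/mL

τ/t½ = 34/20 ≈ 1.7, so fraction remaining f = (1/2)^(34/20) ≈ 0.3078.
Accumulation ratio R = 1/(1 − f) ≈ 1/0.6922 ≈ 1.4447.
Single-dose peak C₀ = D/Vd = 1078/32 ≈ 33.688 μg/mL.
Steady-state peak Cmax,ss = C₀·R ≈ 33.688 × 1.4447 ≈ 48.669 μg/mL.
Peak 48.7 μg/mL vs MTC 72 μg/mL: below toxic threshold.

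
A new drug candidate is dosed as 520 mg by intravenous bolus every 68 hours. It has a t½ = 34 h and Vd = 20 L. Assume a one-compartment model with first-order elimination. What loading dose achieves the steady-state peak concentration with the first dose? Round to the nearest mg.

f = (1/2)^(68/34) ≈ 0.250000; accumulation ratio R = 1/(1−f) ≈ 1.33333.
Loading dose to hit Cmax,ss on first dose: D_load = D_maint·R ≈ 520 × 1.33333 ≈ 693.33 mg.

693 mg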